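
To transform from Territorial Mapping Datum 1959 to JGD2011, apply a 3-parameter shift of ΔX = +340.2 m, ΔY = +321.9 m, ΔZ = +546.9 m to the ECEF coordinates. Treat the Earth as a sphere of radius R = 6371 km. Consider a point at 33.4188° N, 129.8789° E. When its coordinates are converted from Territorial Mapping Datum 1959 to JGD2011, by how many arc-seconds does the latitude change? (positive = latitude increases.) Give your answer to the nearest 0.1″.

Δφ = 14.3″

sin φ = 0.550755, cos φ = 0.834667, sin λ = 0.767401, cos λ = -0.641167.
North component: ΔN = −sin φ cos λ·ΔX − sin φ sin λ·ΔY + cos φ·ΔZ = −(0.550755)(-0.641167)(340.2) − (0.550755)(0.767401)(321.9) + (0.834667)(546.9) = 440.56 m.
1° of latitude spans πR/180 = 111195 m, so Δφ = 440.56 / 111195 × 3600 = 14.263″.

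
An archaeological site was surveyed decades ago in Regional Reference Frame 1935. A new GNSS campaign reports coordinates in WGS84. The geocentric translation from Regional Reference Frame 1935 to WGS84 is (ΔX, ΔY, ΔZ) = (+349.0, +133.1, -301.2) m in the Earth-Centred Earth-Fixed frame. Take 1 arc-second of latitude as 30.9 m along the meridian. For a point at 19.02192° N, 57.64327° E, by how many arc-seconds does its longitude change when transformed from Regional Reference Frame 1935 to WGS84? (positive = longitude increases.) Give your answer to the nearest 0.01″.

sin φ = 0.325930, cos φ = 0.945394, sin λ = 0.844732, cos λ = 0.535189.
East component: ΔE = −sin λ·ΔX + cos λ·ΔY = −(0.844732)(349.0) + (0.535189)(133.1) = -223.58 m.
1° of latitude spans 3600 × 30.90 = 111240 m; at latitude φ, 1° of longitude spans that × cos φ = 105165.6 m, so Δλ = -223.58 / 105165.6 × 3600 = -7.653″.

Δλ = -7.65″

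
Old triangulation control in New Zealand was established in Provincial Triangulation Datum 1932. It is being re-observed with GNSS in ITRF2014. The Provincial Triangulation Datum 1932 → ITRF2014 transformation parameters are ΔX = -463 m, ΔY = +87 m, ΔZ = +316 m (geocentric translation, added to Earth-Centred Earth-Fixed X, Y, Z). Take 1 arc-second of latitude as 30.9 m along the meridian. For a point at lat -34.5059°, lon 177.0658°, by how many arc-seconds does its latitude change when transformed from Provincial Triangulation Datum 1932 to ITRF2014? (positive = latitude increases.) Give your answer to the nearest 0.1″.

sin φ = -0.566491, cos φ = 0.824068, sin λ = 0.051189, cos λ = -0.998689.
North component: ΔN = −sin φ cos λ·ΔX − sin φ sin λ·ΔY + cos φ·ΔZ = −(-0.566491)(-0.998689)(-463) − (-0.566491)(0.051189)(87) + (0.824068)(316) = 524.87 m.
1° of latitude spans 3600 × 30.90 = 111240 m, so Δφ = 524.87 / 111240 × 3600 = 16.986″.

Δφ = 17.0″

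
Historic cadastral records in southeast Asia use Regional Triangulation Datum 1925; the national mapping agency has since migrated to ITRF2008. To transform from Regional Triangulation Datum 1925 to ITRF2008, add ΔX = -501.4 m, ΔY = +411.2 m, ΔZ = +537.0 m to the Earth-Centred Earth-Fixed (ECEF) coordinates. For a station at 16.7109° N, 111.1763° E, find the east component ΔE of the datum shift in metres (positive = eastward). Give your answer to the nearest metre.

ΔE = 319 m

At φ = 16.7109°, λ = 111.1763°: sin φ = 0.287543, cos φ = 0.957768, sin λ = 0.932473, cos λ = -0.361239.
ΔE = −sin λ·ΔX + cos λ·ΔY = −(0.932473)·(-501.4) + (-0.361239)·(411.2) = 319.00 m.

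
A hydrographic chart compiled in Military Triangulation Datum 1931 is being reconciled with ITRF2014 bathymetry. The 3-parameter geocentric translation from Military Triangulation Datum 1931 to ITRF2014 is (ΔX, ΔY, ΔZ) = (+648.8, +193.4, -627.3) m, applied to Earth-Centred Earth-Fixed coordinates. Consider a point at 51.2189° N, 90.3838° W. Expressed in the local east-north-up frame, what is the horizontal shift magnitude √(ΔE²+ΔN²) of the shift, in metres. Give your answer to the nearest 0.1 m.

At φ = 51.2189°, λ = -90.3838°: sin φ = 0.779545, cos φ = 0.626347, sin λ = -0.999978, cos λ = -0.006699.
ΔE = −sin λ·ΔX + cos λ·ΔY = −(-0.999978)·(648.8) + (-0.006699)·(193.4) = 647.49 m.
ΔN = −sin φ cos λ·ΔX − sin φ sin λ·ΔY + cos φ·ΔZ = −(0.779545)(-0.006699)(648.8) − (0.779545)(-0.999978)(193.4) + (0.626347)(-627.3) = -238.76 m.
Horizontal magnitude = √(ΔE² + ΔN²) = √(647.49² + (-238.76)²) = 690.11 m.

690.1 m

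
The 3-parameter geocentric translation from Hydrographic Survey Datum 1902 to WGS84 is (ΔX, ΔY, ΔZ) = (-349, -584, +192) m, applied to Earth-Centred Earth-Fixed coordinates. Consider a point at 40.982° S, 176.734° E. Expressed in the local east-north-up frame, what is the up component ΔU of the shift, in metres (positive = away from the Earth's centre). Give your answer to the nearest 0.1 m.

The local up (radial) axis is (cos φ cos λ, cos φ sin λ, sin φ), giving ΔU = 263.038 − 25.117 − 125.918 = 112.00 m.

ΔU = 112.0 m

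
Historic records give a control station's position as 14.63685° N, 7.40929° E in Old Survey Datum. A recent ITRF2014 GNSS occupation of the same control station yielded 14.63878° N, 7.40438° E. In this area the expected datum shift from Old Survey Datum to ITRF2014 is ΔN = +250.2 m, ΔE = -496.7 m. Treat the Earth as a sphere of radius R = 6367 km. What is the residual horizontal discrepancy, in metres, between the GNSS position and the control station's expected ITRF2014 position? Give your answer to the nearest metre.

47 m

Observed coordinate differences: Δφ = +0.00193°, Δλ = -0.00491°.
Converting to metres (1° lat = 111125 m, cos φ = 0.967547): observed ΔN = 214.5 m, observed ΔE = -527.9 m.
Subtracting the expected shift leaves a residual of 214.5 − (250.2) = -35.7 m north and -527.9 − (-496.7) = -31.2 m east.
Residual distance = √((-35.7)² + (-31.2)²) = 47.4 m.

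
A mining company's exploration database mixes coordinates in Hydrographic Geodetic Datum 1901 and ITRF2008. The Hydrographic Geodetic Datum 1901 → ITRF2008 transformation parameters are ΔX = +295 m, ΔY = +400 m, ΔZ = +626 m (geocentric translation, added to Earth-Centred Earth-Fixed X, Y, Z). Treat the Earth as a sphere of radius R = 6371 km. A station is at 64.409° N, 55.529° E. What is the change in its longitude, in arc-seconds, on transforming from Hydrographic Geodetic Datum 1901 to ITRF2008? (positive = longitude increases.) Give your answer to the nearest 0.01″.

sin φ = 0.901900, cos φ = 0.431944, sin λ = 0.824413, cos λ = 0.565989.
East component: ΔE = −sin λ·ΔX + cos λ·ΔY = −(0.824413)(295) + (0.565989)(400) = -16.81 m.
1° of latitude spans πR/180 = 111195 m; at latitude φ, 1° of longitude spans that × cos φ = 48030.0 m, so Δλ = -16.81 / 48030.0 × 3600 = -1.260″.

Δλ = -1.26″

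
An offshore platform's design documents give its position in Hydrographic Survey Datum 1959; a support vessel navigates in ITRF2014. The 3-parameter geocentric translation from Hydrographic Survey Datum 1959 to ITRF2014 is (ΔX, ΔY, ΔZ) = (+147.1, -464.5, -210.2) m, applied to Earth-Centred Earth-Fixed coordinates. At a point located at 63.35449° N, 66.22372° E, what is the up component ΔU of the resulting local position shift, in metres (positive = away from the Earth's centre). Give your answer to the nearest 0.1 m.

ΔU = -351.9 m

At φ = 63.35449°, λ = 66.22372°: sin φ = 0.893798, cos φ = 0.448469, sin λ = 0.915127, cos λ = 0.403166.
ΔU = cos φ cos λ·ΔX + cos φ sin λ·ΔY + sin φ·ΔZ = (0.448469)(0.403166)(147.1) + (0.448469)(0.915127)(-464.5) + (0.893798)(-210.2) = -351.91 m.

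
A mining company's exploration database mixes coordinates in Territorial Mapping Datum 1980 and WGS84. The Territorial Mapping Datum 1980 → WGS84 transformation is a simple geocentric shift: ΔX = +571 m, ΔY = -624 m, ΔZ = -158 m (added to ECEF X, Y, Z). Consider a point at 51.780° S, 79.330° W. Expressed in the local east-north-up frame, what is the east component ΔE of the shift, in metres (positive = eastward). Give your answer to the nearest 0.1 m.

The local east axis at (φ, λ) is (−sin λ, cos λ, 0), so ΔE = −sin(-79.330°)·571 + cos(-79.330°)·(-624) = 445.59 m.

ΔE = 445.6 m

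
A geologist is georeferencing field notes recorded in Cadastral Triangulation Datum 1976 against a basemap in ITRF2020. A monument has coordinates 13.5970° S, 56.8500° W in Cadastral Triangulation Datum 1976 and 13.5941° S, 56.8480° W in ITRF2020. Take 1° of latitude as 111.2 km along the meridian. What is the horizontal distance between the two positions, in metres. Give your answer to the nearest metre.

Δφ = -13.5941° − -13.5970° = +0.0029°; Δλ = -56.8480° − -56.8500° = +0.0020°.
ΔN = Δφ × 111200 = 322.5 m; ΔE = Δλ × 111200 × cos(-13.5970°) = +0.0020 × 111200 × 0.971973 = 216.2 m.
Distance = √(ΔE² + ΔN²) = √(216.2² + 322.5²) = 388.2 m.

388 m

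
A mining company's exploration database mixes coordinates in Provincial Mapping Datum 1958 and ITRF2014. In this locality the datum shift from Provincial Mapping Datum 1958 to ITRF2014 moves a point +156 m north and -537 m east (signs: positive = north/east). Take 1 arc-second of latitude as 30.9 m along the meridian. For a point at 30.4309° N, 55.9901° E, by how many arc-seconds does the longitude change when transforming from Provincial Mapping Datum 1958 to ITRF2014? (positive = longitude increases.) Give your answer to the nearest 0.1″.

Δλ = -20.2″

At latitude 30.4309°, cos φ = 0.862241.
1″ of longitude at this latitude = 30.90 × cos φ = 26.6432 m, so Δλ = -537.0 / 26.6432 = -20.155″.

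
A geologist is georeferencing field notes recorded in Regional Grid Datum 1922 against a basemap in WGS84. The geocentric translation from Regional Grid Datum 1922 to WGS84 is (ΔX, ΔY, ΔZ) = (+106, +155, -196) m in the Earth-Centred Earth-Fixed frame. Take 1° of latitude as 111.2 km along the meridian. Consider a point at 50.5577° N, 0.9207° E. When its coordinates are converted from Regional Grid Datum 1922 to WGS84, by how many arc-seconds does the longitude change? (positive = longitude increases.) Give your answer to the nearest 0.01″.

Δλ = 7.81″

sin φ = 0.772265, cos φ = 0.635301, sin λ = 0.016069, cos λ = 0.999871.
East component: ΔE = −sin λ·ΔX + cos λ·ΔY = −(0.016069)(106) + (0.999871)(155) = 153.28 m.
1° of latitude spans 111200 m; at latitude φ, 1° of longitude spans that × cos φ = 70645.5 m, so Δλ = 153.28 / 70645.5 × 3600 = 7.811″.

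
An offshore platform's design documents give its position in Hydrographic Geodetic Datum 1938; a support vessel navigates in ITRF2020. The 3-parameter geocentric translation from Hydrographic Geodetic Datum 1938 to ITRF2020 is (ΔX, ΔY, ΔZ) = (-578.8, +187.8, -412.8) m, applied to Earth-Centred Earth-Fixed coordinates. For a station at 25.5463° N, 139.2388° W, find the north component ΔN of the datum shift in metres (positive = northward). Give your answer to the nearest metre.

ΔN = -509 m

At φ = 25.5463°, λ = -139.2388°: sin φ = 0.431240, cos φ = 0.902237, sin λ = -0.652908, cos λ = -0.757437.
ΔN = −sin φ cos λ·ΔX − sin φ sin λ·ΔY + cos φ·ΔZ = −(0.431240)(-0.757437)(-578.8) − (0.431240)(-0.652908)(187.8) + (0.902237)(-412.8) = -508.62 m.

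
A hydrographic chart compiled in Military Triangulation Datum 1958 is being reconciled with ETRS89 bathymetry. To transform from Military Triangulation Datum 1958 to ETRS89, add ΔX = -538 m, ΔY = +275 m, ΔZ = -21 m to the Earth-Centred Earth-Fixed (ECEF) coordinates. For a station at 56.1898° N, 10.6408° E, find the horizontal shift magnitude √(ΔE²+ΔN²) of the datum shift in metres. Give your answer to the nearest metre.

534 m

The local east axis at (φ, λ) is (−sin λ, cos λ, 0), so ΔE = −sin(10.6408°)·(-538) + cos(10.6408°)·275 = 369.61 m.
The local north axis is (−sin φ cos λ, −sin φ sin λ, cos φ), giving ΔN = 439.330 − 42.192 − 11.685 = 385.45 m.
Horizontal magnitude = √(ΔE² + ΔN²) = √(369.61² + 385.45²) = 534.03 m.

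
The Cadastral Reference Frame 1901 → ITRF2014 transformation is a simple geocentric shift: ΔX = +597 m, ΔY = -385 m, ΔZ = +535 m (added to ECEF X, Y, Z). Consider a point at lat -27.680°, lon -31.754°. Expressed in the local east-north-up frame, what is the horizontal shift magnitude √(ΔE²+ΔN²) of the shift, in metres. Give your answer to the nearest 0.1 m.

803.8 m

At φ = -27.680°, λ = -31.754°: sin φ = -0.464533, cos φ = 0.885556, sin λ = -0.526273, cos λ = 0.850315.
ΔE = −sin λ·ΔX + cos λ·ΔY = −(-0.526273)·(597) + (0.850315)·(-385) = -13.19 m.
ΔN = −sin φ cos λ·ΔX − sin φ sin λ·ΔY + cos φ·ΔZ = −(-0.464533)(0.850315)(597) − (-0.464533)(-0.526273)(-385) + (0.885556)(535) = 803.71 m.
Horizontal magnitude = √(ΔE² + ΔN²) = √((-13.19)² + 803.71²) = 803.82 m.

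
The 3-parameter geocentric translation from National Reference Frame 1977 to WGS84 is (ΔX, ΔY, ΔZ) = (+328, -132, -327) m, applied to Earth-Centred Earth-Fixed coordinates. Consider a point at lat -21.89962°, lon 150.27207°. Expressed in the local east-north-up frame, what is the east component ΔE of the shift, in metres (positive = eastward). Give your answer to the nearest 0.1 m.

ΔE = -48.0 m

The local east axis at (φ, λ) is (−sin λ, cos λ, 0), so ΔE = −sin(150.27207°)·328 + cos(150.27207°)·(-132) = -48.02 m.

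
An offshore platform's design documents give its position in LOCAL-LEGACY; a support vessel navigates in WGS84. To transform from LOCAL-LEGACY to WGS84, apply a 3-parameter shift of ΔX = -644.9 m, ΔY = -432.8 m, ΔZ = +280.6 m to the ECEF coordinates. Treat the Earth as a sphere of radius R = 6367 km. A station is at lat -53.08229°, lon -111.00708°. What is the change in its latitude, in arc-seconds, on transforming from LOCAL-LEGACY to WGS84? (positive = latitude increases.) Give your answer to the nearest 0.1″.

Δφ = 21.9″

sin φ = -0.799499, cos φ = 0.600667, sin λ = -0.933536, cos λ = -0.358483.
North component: ΔN = −sin φ cos λ·ΔX − sin φ sin λ·ΔY + cos φ·ΔZ = −(-0.799499)(-0.358483)(-644.9) − (-0.799499)(-0.933536)(-432.8) + (0.600667)(280.6) = 676.41 m.
1° of latitude spans πR/180 = 111125 m, so Δφ = 676.41 / 111125 × 3600 = 21.913″.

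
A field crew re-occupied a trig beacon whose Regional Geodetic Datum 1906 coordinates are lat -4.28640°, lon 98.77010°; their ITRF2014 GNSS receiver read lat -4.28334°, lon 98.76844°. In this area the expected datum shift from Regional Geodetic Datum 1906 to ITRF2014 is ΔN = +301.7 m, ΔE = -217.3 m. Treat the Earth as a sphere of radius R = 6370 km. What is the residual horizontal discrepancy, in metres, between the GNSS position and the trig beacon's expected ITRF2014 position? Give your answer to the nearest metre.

Observed coordinate differences: Δφ = +0.00306°, Δλ = -0.00166°.
Converting to metres (1° lat = 111177 m, cos φ = 0.997203): observed ΔN = 340.2 m, observed ΔE = -184.0 m.
Subtracting the expected shift leaves a residual of 340.2 − (301.7) = 38.5 m north and -184.0 − (-217.3) = 33.3 m east.
Residual distance = √(38.5² + 33.3²) = 50.9 m.

51 m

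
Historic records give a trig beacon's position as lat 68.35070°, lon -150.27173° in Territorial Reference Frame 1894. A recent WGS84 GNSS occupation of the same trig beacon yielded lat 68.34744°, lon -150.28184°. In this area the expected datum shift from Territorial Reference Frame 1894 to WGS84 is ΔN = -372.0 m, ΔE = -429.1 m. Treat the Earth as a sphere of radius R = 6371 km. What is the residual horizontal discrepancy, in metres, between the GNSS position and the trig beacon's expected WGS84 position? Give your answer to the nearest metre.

17 m

Observed coordinate differences: Δφ = -0.00326°, Δλ = -0.01011°.
Converting to metres (1° lat = 111195 m, cos φ = 0.368924): observed ΔN = -362.5 m, observed ΔE = -414.7 m.
Subtracting the expected shift leaves a residual of -362.5 − (-372.0) = 9.5 m north and -414.7 − (-429.1) = 14.4 m east.
Residual distance = √(9.5² + 14.4²) = 17.2 m.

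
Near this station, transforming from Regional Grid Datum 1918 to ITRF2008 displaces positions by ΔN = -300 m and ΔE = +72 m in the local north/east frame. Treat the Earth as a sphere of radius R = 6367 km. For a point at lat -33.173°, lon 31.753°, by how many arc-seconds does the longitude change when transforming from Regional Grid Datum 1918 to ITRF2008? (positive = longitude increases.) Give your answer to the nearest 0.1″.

At latitude -33.173°, cos φ = 0.837022.
One radian of longitude at latitude φ spans R cos φ, so Δλ = ΔE / (R cos φ) = 72.0 / (6367000 × 0.837022) = 1.3510e-05 rad = 2.787″.

Δλ = 2.8″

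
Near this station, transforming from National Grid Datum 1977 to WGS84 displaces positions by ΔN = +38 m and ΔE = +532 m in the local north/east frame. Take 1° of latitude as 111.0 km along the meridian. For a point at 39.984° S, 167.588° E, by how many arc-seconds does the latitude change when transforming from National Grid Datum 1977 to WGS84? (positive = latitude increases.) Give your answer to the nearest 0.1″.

1° of latitude = 111.0 km, so Δφ = 38.0 / 111000 = 0.0003423° = 1.232″.

Δφ = 1.2″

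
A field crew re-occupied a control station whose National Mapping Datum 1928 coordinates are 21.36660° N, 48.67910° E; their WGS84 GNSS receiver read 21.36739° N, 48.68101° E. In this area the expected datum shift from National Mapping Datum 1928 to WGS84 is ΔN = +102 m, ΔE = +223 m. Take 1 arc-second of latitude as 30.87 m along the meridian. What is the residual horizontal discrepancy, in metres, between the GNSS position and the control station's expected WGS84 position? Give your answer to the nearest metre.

29 m

Observed coordinate differences: Δφ = +0.00079°, Δλ = +0.00191°.
Converting to metres (1° lat = 111132 m, cos φ = 0.931268): observed ΔN = 87.8 m, observed ΔE = 197.7 m.
Subtracting the expected shift leaves a residual of 87.8 − (102) = -14.2 m north and 197.7 − (223) = -25.3 m east.
Residual distance = √((-14.2)² + (-25.3)²) = 29.0 m.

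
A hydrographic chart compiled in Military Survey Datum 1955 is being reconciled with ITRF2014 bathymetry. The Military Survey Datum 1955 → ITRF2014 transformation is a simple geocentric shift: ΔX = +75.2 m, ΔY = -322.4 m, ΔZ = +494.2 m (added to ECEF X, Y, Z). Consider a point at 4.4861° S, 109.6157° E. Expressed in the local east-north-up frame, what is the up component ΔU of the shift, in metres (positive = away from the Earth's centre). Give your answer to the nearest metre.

The local up (radial) axis is (cos φ cos λ, cos φ sin λ, sin φ), giving ΔU = -25.168 − 302.759 − 38.655 = -366.58 m.

ΔU = -367 m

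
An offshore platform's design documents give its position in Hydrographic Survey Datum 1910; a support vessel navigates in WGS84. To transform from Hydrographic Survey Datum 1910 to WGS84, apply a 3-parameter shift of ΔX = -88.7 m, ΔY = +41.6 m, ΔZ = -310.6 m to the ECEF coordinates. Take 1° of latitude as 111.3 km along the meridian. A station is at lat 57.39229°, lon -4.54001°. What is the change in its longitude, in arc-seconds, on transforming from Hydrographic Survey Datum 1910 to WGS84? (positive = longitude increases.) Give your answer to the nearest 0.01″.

sin φ = 0.842380, cos φ = 0.538884, sin λ = -0.079155, cos λ = 0.996862.
East component: ΔE = −sin λ·ΔX + cos λ·ΔY = −(-0.079155)(-88.7) + (0.996862)(41.6) = 34.45 m.
1° of latitude spans 111300 m; at latitude φ, 1° of longitude spans that × cos φ = 59977.8 m, so Δλ = 34.45 / 59977.8 × 3600 = 2.068″.

Δλ = 2.07″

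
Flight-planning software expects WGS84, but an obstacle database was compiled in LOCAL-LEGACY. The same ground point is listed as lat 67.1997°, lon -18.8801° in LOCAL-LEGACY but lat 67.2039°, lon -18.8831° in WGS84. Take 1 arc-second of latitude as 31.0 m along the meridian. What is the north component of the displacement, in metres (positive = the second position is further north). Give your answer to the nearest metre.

Δφ = 67.2039° − 67.1997° = +0.0042°; Δλ = -18.8831° − -18.8801° = -0.0030°.
1° of latitude = 3600 × 31.00 = 111600 m.
ΔN = Δφ × 111600 = 468.7 m; ΔE = Δλ × 111600 × cos(67.1997°) = -0.0030 × 111600 × 0.387520 = -129.7 m.

ΔN = 469 m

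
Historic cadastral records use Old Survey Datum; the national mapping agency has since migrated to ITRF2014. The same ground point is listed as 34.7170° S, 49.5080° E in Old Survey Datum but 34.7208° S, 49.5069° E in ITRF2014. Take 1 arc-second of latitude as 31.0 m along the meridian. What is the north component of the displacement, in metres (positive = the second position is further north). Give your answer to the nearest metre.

ΔN = -424 m

Δφ = -34.7208° − -34.7170° = -0.0038°; Δλ = 49.5069° − 49.5080° = -0.0011°.
1° of latitude = 3600 × 31.00 = 111600 m.
ΔN = Δφ × 111600 = -424.1 m; ΔE = Δλ × 111600 × cos(-34.7170°) = -0.0011 × 111600 × 0.821975 = -100.9 m.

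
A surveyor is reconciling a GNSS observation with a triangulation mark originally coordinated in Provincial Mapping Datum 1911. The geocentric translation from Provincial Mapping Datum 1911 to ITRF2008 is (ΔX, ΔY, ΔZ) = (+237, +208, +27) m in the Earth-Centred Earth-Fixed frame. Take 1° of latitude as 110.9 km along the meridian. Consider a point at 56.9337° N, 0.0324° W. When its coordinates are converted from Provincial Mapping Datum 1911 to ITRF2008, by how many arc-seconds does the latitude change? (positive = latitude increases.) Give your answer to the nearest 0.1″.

sin φ = 0.838040, cos φ = 0.545609, sin λ = -0.000565, cos λ = 1.000000.
North component: ΔN = −sin φ cos λ·ΔX − sin φ sin λ·ΔY + cos φ·ΔZ = −(0.838040)(1.000000)(237) − (0.838040)(-0.000565)(208) + (0.545609)(27) = -183.79 m.
1° of latitude spans 110900 m, so Δφ = -183.79 / 110900 × 3600 = -5.966″.

Δφ = -6.0″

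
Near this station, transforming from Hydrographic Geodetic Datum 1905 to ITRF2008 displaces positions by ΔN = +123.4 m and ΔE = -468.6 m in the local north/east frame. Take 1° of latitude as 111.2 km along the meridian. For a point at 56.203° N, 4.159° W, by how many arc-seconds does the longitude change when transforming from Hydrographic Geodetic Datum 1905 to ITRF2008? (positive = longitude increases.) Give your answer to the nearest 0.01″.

At latitude 56.203°, cos φ = 0.556252.
1° of longitude at this latitude = 111.2 × cos φ = 61.86 km, so Δλ = -468.6 / 61855.2 = -0.0075758° = -27.273″.

Δλ = -27.27″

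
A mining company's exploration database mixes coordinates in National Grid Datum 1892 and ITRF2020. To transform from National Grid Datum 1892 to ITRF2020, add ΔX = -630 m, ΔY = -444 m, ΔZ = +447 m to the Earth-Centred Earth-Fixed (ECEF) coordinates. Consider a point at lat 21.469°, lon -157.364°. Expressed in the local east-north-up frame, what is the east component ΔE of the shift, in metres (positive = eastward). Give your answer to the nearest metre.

The local east axis at (φ, λ) is (−sin λ, cos λ, 0), so ΔE = −sin(-157.364°)·(-630) + cos(-157.364°)·(-444) = 167.33 m.

ΔE = 167 m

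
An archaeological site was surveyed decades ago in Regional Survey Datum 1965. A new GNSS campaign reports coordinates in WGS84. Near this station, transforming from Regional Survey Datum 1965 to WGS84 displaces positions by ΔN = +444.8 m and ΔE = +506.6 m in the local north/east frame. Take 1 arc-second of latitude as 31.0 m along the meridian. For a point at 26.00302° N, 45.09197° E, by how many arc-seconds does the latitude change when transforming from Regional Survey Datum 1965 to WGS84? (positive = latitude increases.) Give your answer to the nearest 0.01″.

1″ of latitude = 31.00 m, so Δφ = 444.8 / 31.00 = 14.348″.

Δφ = 14.35″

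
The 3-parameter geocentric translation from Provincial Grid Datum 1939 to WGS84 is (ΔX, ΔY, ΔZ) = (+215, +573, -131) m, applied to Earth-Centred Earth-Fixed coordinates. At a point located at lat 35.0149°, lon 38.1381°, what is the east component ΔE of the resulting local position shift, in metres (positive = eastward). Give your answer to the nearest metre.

ΔE = 318 m

At φ = 35.0149°, λ = 38.1381°: sin φ = 0.573789, cos φ = 0.819003, sin λ = 0.617559, cos λ = 0.786525.
ΔE = −sin λ·ΔX + cos λ·ΔY = −(0.617559)·(215) + (0.786525)·(573) = 317.90 m.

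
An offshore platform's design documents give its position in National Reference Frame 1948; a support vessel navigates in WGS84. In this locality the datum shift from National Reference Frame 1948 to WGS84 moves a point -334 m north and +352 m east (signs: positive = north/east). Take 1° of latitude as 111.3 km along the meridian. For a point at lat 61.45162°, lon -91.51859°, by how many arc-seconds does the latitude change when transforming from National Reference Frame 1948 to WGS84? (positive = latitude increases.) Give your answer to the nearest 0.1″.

Δφ = -10.8″

1° of latitude = 111.3 km, so Δφ = -334.0 / 111300 = -0.0030009° = -10.803″.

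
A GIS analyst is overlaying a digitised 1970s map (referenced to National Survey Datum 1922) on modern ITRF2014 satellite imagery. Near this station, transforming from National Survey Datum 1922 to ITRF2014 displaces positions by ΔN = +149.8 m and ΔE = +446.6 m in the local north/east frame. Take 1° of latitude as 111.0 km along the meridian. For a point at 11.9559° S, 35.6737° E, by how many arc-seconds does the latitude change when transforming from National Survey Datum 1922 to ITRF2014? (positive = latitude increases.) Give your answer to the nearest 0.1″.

1° of latitude = 111.0 km, so Δφ = 149.8 / 111000 = 0.0013495° = 4.858″.

Δφ = 4.9″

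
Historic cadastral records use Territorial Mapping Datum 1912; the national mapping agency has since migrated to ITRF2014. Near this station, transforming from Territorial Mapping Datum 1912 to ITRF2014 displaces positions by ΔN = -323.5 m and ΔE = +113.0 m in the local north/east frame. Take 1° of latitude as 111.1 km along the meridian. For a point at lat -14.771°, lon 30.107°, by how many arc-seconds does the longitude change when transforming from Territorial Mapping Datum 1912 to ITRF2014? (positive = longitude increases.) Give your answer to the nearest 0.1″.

Δλ = 3.8″

At latitude -14.771°, cos φ = 0.966953.
1° of longitude at this latitude = 111.1 × cos φ = 107.43 km, so Δλ = 113.0 / 107428.4 = 0.0010519° = 3.787″.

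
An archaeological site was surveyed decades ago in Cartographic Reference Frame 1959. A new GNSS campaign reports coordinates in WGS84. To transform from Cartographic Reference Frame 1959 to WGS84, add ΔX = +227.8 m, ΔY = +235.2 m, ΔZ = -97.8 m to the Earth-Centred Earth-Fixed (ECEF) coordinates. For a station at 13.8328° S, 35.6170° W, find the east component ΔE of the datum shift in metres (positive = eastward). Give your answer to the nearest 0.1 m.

At φ = -13.8328°, λ = -35.6170°: sin φ = -0.239089, cos φ = 0.970998, sin λ = -0.582364, cos λ = 0.812928.
ΔE = −sin λ·ΔX + cos λ·ΔY = −(-0.582364)·(227.8) + (0.812928)·(235.2) = 323.86 m.

ΔE = 323.9 m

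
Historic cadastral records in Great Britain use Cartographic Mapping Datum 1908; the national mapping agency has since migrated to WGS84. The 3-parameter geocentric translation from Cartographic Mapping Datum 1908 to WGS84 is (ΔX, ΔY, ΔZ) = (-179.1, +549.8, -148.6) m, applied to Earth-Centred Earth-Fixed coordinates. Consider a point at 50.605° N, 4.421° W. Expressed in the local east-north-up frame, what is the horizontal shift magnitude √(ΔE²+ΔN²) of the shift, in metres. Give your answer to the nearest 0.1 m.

539.8 m

At φ = 50.605°, λ = -4.421°: sin φ = 0.772789, cos φ = 0.634663, sin λ = -0.077084, cos λ = 0.997025.
ΔE = −sin λ·ΔX + cos λ·ΔY = −(-0.077084)·(-179.1) + (0.997025)·(549.8) = 534.36 m.
ΔN = −sin φ cos λ·ΔX − sin φ sin λ·ΔY + cos φ·ΔZ = −(0.772789)(0.997025)(-179.1) − (0.772789)(-0.077084)(549.8) + (0.634663)(-148.6) = 76.44 m.
Horizontal magnitude = √(ΔE² + ΔN²) = √(534.36² + 76.44²) = 539.80 m.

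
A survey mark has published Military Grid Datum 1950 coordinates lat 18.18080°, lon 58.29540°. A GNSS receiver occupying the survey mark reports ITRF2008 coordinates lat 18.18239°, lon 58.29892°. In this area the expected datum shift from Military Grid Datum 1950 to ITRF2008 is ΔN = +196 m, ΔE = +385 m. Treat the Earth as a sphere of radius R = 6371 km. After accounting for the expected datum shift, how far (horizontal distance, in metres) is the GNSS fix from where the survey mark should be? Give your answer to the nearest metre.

Observed coordinate differences: Δφ = +0.00159°, Δλ = +0.00352°.
Converting to metres (1° lat = 111195 m, cos φ = 0.950077): observed ΔN = 176.8 m, observed ΔE = 371.9 m.
Subtracting the expected shift leaves a residual of 176.8 − (196) = -19.2 m north and 371.9 − (385) = -13.1 m east.
Residual distance = √((-19.2)² + (-13.1)²) = 23.3 m.

23 m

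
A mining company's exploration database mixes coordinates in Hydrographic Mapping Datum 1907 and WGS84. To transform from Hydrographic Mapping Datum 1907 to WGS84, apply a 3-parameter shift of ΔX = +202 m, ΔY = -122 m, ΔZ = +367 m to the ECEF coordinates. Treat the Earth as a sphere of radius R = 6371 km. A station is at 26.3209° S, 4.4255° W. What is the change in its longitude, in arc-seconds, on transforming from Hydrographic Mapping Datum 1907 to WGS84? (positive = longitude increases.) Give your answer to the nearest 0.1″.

sin φ = -0.443398, cos φ = 0.896325, sin λ = -0.077163, cos λ = 0.997019.
East component: ΔE = −sin λ·ΔX + cos λ·ΔY = −(-0.077163)(202) + (0.997019)(-122) = -106.05 m.
1° of latitude spans πR/180 = 111195 m; at latitude φ, 1° of longitude spans that × cos φ = 99666.8 m, so Δλ = -106.05 / 99666.8 × 3600 = -3.831″.

Δλ = -3.8″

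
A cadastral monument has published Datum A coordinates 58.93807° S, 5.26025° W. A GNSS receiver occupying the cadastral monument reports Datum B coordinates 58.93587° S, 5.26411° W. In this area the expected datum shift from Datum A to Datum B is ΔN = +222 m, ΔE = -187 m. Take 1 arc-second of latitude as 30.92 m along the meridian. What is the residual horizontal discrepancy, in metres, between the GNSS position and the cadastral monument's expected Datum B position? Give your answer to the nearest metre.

Observed coordinate differences: Δφ = +0.00220°, Δλ = -0.00386°.
Converting to metres (1° lat = 111312 m, cos φ = 0.515964): observed ΔN = 244.9 m, observed ΔE = -221.7 m.
Subtracting the expected shift leaves a residual of 244.9 − (222) = 22.9 m north and -221.7 − (-187) = -34.7 m east.
Residual distance = √(22.9² + (-34.7)²) = 41.6 m.

42 m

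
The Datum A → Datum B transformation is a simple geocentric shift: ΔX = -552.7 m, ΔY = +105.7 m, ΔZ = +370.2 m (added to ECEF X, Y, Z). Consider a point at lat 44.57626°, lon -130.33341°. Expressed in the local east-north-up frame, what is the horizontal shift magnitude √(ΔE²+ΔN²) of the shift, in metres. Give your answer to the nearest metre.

495 m

At φ = 44.57626°, λ = -130.33341°: sin φ = 0.701858, cos φ = 0.712317, sin λ = -0.762291, cos λ = -0.647234.
ΔE = −sin λ·ΔX + cos λ·ΔY = −(-0.762291)·(-552.7) + (-0.647234)·(105.7) = -489.73 m.
ΔN = −sin φ cos λ·ΔX − sin φ sin λ·ΔY + cos φ·ΔZ = −(0.701858)(-0.647234)(-552.7) − (0.701858)(-0.762291)(105.7) + (0.712317)(370.2) = 69.18 m.
Horizontal magnitude = √(ΔE² + ΔN²) = √((-489.73)² + 69.18²) = 494.59 m.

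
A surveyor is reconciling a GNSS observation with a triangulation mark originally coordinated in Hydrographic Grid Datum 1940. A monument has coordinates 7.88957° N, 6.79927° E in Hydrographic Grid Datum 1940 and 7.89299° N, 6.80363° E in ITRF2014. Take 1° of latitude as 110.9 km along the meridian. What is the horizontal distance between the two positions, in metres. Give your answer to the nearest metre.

611 m

Δφ = 7.89299° − 7.88957° = +0.00342°; Δλ = 6.80363° − 6.79927° = +0.00436°.
ΔN = Δφ × 110900 = 379.3 m; ΔE = Δλ × 110900 × cos(7.88957°) = +0.00436 × 110900 × 0.990534 = 478.9 m.
Distance = √(ΔE² + ΔN²) = √(478.9² + 379.3²) = 610.9 m.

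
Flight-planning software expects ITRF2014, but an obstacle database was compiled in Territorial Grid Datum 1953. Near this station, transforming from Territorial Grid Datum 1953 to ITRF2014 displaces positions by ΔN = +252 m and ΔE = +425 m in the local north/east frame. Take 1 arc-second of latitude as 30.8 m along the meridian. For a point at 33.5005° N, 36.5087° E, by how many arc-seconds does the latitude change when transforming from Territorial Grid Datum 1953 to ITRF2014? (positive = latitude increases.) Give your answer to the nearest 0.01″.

Δφ = 8.18″

1″ of latitude = 30.80 m, so Δφ = 252.0 / 30.80 = 8.182″.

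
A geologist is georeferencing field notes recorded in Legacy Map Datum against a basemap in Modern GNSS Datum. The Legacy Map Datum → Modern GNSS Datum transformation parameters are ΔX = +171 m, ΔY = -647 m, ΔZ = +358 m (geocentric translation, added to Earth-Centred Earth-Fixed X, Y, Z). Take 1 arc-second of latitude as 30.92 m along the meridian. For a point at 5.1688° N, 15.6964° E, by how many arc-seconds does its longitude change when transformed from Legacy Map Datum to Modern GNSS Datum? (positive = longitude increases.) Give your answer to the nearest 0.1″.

Δλ = -21.7″

sin φ = 0.090090, cos φ = 0.995934, sin λ = 0.270540, cos λ = 0.962709.
East component: ΔE = −sin λ·ΔX + cos λ·ΔY = −(0.270540)(171) + (0.962709)(-647) = -669.13 m.
1° of latitude spans 3600 × 30.92 = 111312 m; at latitude φ, 1° of longitude spans that × cos φ = 110859.4 m, so Δλ = -669.13 / 110859.4 × 3600 = -21.729″.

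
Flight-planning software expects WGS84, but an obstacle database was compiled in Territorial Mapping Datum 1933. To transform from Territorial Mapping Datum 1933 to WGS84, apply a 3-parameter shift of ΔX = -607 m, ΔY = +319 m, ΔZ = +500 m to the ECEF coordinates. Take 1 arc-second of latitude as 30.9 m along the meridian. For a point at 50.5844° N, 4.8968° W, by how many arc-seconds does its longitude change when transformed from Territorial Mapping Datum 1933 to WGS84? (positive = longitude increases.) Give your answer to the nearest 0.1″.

sin φ = 0.772561, cos φ = 0.634941, sin λ = -0.085361, cos λ = 0.996350.
East component: ΔE = −sin λ·ΔX + cos λ·ΔY = −(-0.085361)(-607) + (0.996350)(319) = 266.02 m.
1° of latitude spans 3600 × 30.90 = 111240 m; at latitude φ, 1° of longitude spans that × cos φ = 70630.8 m, so Δλ = 266.02 / 70630.8 × 3600 = 13.559″.

Δλ = 13.6″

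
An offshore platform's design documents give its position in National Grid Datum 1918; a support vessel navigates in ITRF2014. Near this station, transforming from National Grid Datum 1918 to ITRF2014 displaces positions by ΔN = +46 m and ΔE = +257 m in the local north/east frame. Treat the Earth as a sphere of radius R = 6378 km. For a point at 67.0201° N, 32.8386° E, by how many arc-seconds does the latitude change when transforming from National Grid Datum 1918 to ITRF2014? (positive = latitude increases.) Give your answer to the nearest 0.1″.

Δφ = 1.5″

On a sphere of radius R, 1 rad of latitude = R, so Δφ = ΔN / R = 46.0 / 6378000 = 7.2123e-06 rad = 1.488″.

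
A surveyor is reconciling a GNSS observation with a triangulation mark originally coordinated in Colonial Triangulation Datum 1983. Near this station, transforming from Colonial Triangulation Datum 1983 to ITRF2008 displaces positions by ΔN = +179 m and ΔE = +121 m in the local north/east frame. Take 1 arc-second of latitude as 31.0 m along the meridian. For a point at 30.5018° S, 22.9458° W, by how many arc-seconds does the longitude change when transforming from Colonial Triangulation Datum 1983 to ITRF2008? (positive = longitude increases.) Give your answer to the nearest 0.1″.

Δλ = 4.5″

At latitude -30.5018°, cos φ = 0.861613.
1″ of longitude at this latitude = 31.00 × cos φ = 26.7100 m, so Δλ = 121.0 / 26.7100 = 4.530″.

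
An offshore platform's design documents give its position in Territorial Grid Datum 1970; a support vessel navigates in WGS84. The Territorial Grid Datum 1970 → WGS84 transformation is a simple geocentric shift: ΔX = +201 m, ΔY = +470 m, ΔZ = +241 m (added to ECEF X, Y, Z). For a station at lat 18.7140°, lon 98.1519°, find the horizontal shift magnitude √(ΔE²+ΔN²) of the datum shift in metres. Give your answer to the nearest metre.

280 m

At φ = 18.7140°, λ = 98.1519°: sin φ = 0.320844, cos φ = 0.947132, sin λ = 0.989896, cos λ = -0.141798.
ΔE = −sin λ·ΔX + cos λ·ΔY = −(0.989896)·(201) + (-0.141798)·(470) = -265.61 m.
ΔN = −sin φ cos λ·ΔX − sin φ sin λ·ΔY + cos φ·ΔZ = −(0.320844)(-0.141798)(201) − (0.320844)(0.989896)(470) + (0.947132)(241) = 88.13 m.
Horizontal magnitude = √(ΔE² + ΔN²) = √((-265.61)² + 88.13²) = 279.85 m.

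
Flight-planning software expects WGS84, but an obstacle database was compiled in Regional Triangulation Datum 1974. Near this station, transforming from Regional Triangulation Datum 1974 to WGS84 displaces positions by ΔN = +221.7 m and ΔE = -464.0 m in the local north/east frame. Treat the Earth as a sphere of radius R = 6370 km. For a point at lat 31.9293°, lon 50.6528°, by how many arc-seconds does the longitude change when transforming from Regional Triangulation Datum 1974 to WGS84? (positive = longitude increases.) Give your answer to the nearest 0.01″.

Δλ = -17.70″

At latitude 31.9293°, cos φ = 0.848701.
One radian of longitude at latitude φ spans R cos φ, so Δλ = ΔE / (R cos φ) = -464.0 / (6370000 × 0.848701) = -8.5827e-05 rad = -17.703″.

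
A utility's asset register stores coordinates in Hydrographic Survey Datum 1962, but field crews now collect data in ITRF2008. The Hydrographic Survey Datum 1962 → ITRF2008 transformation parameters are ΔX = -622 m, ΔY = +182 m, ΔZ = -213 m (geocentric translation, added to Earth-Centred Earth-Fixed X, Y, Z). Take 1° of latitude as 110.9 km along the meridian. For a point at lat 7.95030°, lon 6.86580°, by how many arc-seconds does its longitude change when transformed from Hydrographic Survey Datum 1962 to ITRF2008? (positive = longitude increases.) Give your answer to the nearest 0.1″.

sin φ = 0.138314, cos φ = 0.990388, sin λ = 0.119544, cos λ = 0.992829.
East component: ΔE = −sin λ·ΔX + cos λ·ΔY = −(0.119544)(-622) + (0.992829)(182) = 255.05 m.
1° of latitude spans 110900 m; at latitude φ, 1° of longitude spans that × cos φ = 109834.1 m, so Δλ = 255.05 / 109834.1 × 3600 = 8.360″.

Δλ = 8.4″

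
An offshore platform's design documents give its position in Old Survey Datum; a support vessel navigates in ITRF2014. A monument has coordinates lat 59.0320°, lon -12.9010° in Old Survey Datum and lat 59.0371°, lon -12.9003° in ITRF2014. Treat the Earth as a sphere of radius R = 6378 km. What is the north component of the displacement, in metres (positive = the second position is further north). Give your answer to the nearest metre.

Δφ = 59.0371° − 59.0320° = +0.0051°; Δλ = -12.9003° − -12.9010° = +0.0007°.
1° along a meridian = πR/180 = 111317 m.
ΔN = Δφ × 111317 = 567.7 m; ΔE = Δλ × 111317 × cos(59.0320°) = +0.0007 × 111317 × 0.514559 = 40.1 m.

ΔN = 568 m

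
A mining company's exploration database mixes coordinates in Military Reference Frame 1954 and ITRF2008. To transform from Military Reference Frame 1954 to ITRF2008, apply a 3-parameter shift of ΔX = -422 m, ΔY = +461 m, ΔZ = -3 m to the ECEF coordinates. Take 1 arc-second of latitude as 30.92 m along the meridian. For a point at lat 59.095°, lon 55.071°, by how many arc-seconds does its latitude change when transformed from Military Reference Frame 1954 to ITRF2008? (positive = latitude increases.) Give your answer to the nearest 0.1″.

sin φ = 0.858020, cos φ = 0.513616, sin λ = 0.819862, cos λ = 0.572561.
North component: ΔN = −sin φ cos λ·ΔX − sin φ sin λ·ΔY + cos φ·ΔZ = −(0.858020)(0.572561)(-422) − (0.858020)(0.819862)(461) + (0.513616)(-3) = -118.52 m.
1° of latitude spans 3600 × 30.92 = 111312 m, so Δφ = -118.52 / 111312 × 3600 = -3.833″.

Δφ = -3.8″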